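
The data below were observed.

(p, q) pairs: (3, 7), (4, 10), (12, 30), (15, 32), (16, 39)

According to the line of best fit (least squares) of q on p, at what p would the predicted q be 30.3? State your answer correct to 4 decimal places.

n = 5, Σx = 50, Σy = 118, Σxy = 1525, Σx² = 650
Sxx = Σx² − (Σx)²/n = 650 − 500 = 150
Sxy = Σxy − (Σx)(Σy)/n = 1525 − 1180 = 345
b = Sxy/Sxx = 345/150 = 2.3
a = ȳ − b·x̄ = 23.6 − 2.3·10 = 0.6
Set a + b·x = 30.3: x = (30.3 − 0.6) / 2.3 = 12.913043

12.9130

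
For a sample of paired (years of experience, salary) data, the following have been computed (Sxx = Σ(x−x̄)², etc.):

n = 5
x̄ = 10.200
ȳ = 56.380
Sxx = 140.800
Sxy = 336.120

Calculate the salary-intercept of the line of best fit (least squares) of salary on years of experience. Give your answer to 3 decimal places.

32.030

b = Sxy/Sxx = 336.12/140.8 = 2.387216
a = ȳ − b·x̄ = 56.38 − 2.387216·10.2 = 32.030398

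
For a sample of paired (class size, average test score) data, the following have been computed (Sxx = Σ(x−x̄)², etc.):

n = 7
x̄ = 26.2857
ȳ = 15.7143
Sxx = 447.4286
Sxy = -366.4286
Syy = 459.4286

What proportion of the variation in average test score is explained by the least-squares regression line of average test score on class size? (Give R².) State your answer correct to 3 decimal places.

0.653

R² = Sxy²/(Sxx·Syy) = (-366.4286)²/(447.4286·459.4286) = 0.653186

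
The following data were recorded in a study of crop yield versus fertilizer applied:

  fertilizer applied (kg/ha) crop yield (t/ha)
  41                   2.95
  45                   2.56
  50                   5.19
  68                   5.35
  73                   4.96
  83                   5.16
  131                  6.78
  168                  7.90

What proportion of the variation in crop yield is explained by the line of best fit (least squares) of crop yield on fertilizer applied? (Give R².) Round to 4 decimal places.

n = 8, Σx = 659, Σy = 40.85, Σxy = 3865.19, Σx² = 68433, Σy² = 230.4203
Sxx = Σx² − (Σx)²/n = 68433 − 54285.125 = 14147.875
Sxy = Σxy − (Σx)(Σy)/n = 3865.19 − 3365.01875 = 500.17125
Syy = Σy² − (Σy)²/n = 230.4203 − 208.590313 = 21.829988
R² = Sxy²/(Sxx·Syy) = (500.17125)²/(14147.875·21.829988) = 0.810014

0.8100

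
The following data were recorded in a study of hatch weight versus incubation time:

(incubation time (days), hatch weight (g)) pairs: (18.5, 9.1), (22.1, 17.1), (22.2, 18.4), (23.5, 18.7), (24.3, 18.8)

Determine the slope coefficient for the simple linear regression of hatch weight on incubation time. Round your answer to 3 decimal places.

n = 5, Σx = 110.6, Σy = 82.1, Σxy = 1851.03, Σx² = 2466.24
Sxx = Σx² − (Σx)²/n = 2466.24 − 2446.472 = 19.768
Sxy = Σxy − (Σx)(Σy)/n = 1851.03 − 1816.052 = 34.978
b = Sxy/Sxx = 34.978/19.768 = 1.769425

1.769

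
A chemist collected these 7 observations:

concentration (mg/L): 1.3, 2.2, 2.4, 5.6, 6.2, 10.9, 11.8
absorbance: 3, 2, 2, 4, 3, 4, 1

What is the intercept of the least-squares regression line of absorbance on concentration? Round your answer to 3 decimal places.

2.723

n = 7, Σx = 40.4, Σy = 19, Σxy = 109.5, Σx² = 340.14
Sxx = Σx² − (Σx)²/n = 340.14 − 233.165714 = 106.974286
Sxy = Σxy − (Σx)(Σy)/n = 109.5 − 109.657143 = -0.157143
b = Sxy/Sxx = -0.157143/106.974286 = -0.001469
a = ȳ − b·x̄ = 2.714286 − (-0.001469)·5.771429 = 2.722764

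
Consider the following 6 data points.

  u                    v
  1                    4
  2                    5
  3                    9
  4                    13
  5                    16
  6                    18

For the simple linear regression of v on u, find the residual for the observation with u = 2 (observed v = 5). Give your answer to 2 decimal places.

-1.25

n = 6, Σx = 21, Σy = 65, Σxy = 281, Σx² = 91
Sxx = Σx² − (Σx)²/n = 91 − 73.5 = 17.5
Sxy = Σxy − (Σx)(Σy)/n = 281 − 227.5 = 53.5
b = Sxy/Sxx = 53.5/17.5 = 3.057143
a = ȳ − b·x̄ = 10.833333 − 3.057143·3.5 = 0.133333
ŷ(2) = 0.133333 + 3.057143·2 = 6.247619
residual = y − ŷ = 5 − 6.247619 = -1.247619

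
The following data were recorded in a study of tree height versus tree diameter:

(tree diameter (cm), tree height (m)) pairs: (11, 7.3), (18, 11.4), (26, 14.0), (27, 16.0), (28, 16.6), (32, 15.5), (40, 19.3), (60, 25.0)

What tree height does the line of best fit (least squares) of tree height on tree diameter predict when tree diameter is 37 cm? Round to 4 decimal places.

n = 8, Σx = 242, Σy = 125.1, Σxy = 4314.3, Σx² = 8858
Sxx = Σx² − (Σx)²/n = 8858 − 7320.5 = 1537.5
Sxy = Σxy − (Σx)(Σy)/n = 4314.3 − 3784.275 = 530.025
b = Sxy/Sxx = 530.025/1537.5 = 0.344732
a = ȳ − b·x̄ = 15.6375 − 0.344732·30.25 = 5.209366
ŷ(37) = a + b·37 = 5.209366 + 0.344732·37 = 17.964439

17.9644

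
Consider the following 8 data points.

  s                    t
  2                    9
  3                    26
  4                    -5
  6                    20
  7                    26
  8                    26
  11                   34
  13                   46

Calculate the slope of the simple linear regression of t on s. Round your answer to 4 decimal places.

3.1836

n = 8, Σx = 54, Σy = 182, Σxy = 1558, Σx² = 468
Sxx = Σx² − (Σx)²/n = 468 − 364.5 = 103.5
Sxy = Σxy − (Σx)(Σy)/n = 1558 − 1228.5 = 329.5
b = Sxy/Sxx = 329.5/103.5 = 3.183575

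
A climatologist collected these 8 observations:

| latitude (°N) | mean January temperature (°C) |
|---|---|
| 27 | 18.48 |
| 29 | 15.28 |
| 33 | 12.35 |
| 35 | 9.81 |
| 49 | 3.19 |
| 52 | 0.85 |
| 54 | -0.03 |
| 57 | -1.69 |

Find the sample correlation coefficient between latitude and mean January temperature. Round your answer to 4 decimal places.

-0.9910

n = 8, Σx = 336, Σy = 58.24, Σxy = 1795.54, Σx² = 15154, Σy² = 837.503
Sxx = Σx² − (Σx)²/n = 15154 − 14112 = 1042
Sxy = Σxy − (Σx)(Σy)/n = 1795.54 − 2446.08 = -650.54
Syy = Σy² − (Σy)²/n = 837.503 − 423.9872 = 413.5158
r = Sxy/√(Sxx·Syy) = -650.54/√(430883.4636) = -650.54/656.417141 = -0.991047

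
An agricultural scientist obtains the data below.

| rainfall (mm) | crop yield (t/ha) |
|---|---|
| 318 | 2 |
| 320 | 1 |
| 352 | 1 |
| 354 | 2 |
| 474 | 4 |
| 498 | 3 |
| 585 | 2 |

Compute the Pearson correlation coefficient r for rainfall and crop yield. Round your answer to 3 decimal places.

0.537

n = 7, Σx = 2901, Σy = 15, Σxy = 6576, Σx² = 1267649, Σy² = 39
Sxx = Σx² − (Σx)²/n = 1267649 − 1202257.285714 = 65391.714286
Sxy = Σxy − (Σx)(Σy)/n = 6576 − 6216.428571 = 359.571429
Syy = Σy² − (Σy)²/n = 39 − 32.142857 = 6.857143
r = Sxy/√(Sxx·Syy) = 359.571429/√(448400.326531) = 359.571429/669.627006 = 0.536973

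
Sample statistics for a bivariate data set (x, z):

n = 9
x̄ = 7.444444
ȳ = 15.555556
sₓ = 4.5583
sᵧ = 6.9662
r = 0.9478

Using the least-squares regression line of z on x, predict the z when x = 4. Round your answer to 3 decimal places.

10.566

b = r · sᵧ/sₓ = 0.9478 · 6.9662/4.5583 = 1.448471
a = ȳ − b·x̄ = 15.555556 − 1.448471·7.444444 = 4.772496
ŷ(4) = a + b·4 = 4.772496 + 1.448471·4 = 10.566380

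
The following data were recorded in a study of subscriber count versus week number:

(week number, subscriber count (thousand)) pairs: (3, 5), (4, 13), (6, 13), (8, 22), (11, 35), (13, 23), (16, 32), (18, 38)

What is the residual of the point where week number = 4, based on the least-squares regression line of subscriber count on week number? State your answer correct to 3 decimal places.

1.684

n = 8, Σx = 79, Σy = 181, Σxy = 2201, Σx² = 995
Sxx = Σx² − (Σx)²/n = 995 − 780.125 = 214.875
Sxy = Σxy − (Σx)(Σy)/n = 2201 − 1787.375 = 413.625
b = Sxy/Sxx = 413.625/214.875 = 1.924956
a = ȳ − b·x̄ = 22.625 − 1.924956·9.875 = 3.616056
ŷ(4) = 3.616056 + 1.924956·4 = 11.315881
residual = y − ŷ = 13 − 11.315881 = 1.684119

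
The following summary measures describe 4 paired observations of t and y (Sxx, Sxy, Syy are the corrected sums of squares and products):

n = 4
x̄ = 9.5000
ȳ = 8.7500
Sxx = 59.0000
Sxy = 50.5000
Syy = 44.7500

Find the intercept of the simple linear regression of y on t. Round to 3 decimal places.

b = Sxy/Sxx = 50.5/59 = 0.855932
a = ȳ − b·x̄ = 8.75 − 0.855932·9.5 = 0.618644

0.619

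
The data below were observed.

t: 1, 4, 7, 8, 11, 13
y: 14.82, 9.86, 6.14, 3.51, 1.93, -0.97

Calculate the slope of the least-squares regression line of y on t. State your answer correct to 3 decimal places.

n = 6, Σx = 44, Σy = 35.29, Σxy = 133.94, Σx² = 420
Sxx = Σx² − (Σx)²/n = 420 − 322.666667 = 97.333333
Sxy = Σxy − (Σx)(Σy)/n = 133.94 − 258.793333 = -124.853333
b = Sxy/Sxx = -124.853333/97.333333 = -1.282740

-1.283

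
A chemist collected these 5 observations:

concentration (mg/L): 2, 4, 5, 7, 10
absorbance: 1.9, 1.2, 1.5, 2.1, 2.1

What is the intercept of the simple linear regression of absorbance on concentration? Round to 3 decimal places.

n = 5, Σx = 28, Σy = 8.8, Σxy = 51.8, Σx² = 194
Sxx = Σx² − (Σx)²/n = 194 − 156.8 = 37.2
Sxy = Σxy − (Σx)(Σy)/n = 51.8 − 49.28 = 2.52
b = Sxy/Sxx = 2.52/37.2 = 0.067742
a = ȳ − b·x̄ = 1.76 − 0.067742·5.6 = 1.380645

1.381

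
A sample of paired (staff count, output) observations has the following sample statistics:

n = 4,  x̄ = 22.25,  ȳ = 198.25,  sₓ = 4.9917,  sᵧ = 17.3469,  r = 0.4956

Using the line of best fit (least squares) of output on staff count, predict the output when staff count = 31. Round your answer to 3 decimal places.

b = r · sᵧ/sₓ = 0.4956 · 17.3469/4.9917 = 1.722284
a = ȳ − b·x̄ = 198.25 − 1.722284·22.25 = 159.929187
ŷ(31) = a + b·31 = 159.929187 + 1.722284·31 = 213.319983

213.320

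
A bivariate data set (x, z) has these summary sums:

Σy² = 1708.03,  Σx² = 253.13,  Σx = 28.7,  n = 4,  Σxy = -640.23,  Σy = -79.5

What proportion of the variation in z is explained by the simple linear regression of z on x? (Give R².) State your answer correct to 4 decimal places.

0.8069

Sxx = Σx² − (Σx)²/n = 253.13 − 205.9225 = 47.2075
Sxy = Σxy − (Σx)(Σy)/n = -640.23 − (-570.4125) = -69.8175
Syy = Σy² − (Σy)²/n = 1708.03 − 1580.0625 = 127.9675
R² = Sxy²/(Sxx·Syy) = (-69.8175)²/(47.2075·127.9675) = 0.806897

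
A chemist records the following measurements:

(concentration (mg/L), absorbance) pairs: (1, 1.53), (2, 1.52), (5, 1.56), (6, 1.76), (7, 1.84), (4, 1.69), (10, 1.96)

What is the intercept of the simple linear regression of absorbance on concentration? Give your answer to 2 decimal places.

n = 7, Σx = 35, Σy = 11.86, Σxy = 62.17, Σx² = 231
Sxx = Σx² − (Σx)²/n = 231 − 175 = 56
Sxy = Σxy − (Σx)(Σy)/n = 62.17 − 59.3 = 2.87
b = Sxy/Sxx = 2.87/56 = 0.05125
a = ȳ − b·x̄ = 1.694286 − 0.05125·5 = 1.438036

1.44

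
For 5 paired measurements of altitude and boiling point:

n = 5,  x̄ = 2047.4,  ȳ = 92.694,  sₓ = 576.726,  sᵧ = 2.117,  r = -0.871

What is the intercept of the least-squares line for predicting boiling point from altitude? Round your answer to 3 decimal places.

99.240

b = r · sᵧ/sₓ = -0.871 · 2.117/576.726 = -0.003197
a = ȳ − b·x̄ = 92.694 − (-0.003197)·2047.4 = 99.239942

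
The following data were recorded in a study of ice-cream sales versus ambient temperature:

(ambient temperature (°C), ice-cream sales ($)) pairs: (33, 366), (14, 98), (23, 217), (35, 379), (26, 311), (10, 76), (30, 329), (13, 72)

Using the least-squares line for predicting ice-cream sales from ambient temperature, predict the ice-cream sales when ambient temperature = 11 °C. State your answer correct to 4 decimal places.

n = 8, Σx = 184, Σy = 1848, Σxy = 51358, Σx² = 4884
Sxx = Σx² − (Σx)²/n = 4884 − 4232 = 652
Sxy = Σxy − (Σx)(Σy)/n = 51358 − 42504 = 8854
b = Sxy/Sxx = 8854/652 = 13.579755
a = ȳ − b·x̄ = 231 − 13.579755·23 = -81.334356
ŷ(11) = a + b·11 = -81.334356 + 13.579755·11 = 68.042945

68.0429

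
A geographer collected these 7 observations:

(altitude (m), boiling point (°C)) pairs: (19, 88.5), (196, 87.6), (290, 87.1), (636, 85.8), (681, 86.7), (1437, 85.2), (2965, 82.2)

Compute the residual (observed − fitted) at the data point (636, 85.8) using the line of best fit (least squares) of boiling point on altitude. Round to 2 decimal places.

-0.85

n = 7, Σx = 6224, Σy = 603.1, Σxy = 523877, Σx² = 11847328
Sxx = Σx² − (Σx)²/n = 11847328 − 5534025.142857 = 6313302.857143
Sxy = Σxy − (Σx)(Σy)/n = 523877 − 536242.057143 = -12365.057143
b = Sxy/Sxx = -12365.057143/6313302.857143 = -0.001959
a = ȳ − b·x̄ = 86.157143 − (-0.001959)·889.142857 = 87.898593
ŷ(636) = 87.898593 + (-0.001959)·636 = 86.652941
residual = y − ŷ = 85.8 − 86.652941 = -0.852941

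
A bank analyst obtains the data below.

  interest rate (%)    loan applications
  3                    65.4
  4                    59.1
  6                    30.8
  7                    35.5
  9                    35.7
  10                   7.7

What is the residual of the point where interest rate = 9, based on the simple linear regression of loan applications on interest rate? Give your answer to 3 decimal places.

n = 6, Σx = 39, Σy = 234.2, Σxy = 1264.2, Σx² = 291
Sxx = Σx² − (Σx)²/n = 291 − 253.5 = 37.5
Sxy = Σxy − (Σx)(Σy)/n = 1264.2 − 1522.3 = -258.1
b = Sxy/Sxx = -258.1/37.5 = -6.882667
a = ȳ − b·x̄ = 39.033333 − (-6.882667)·6.5 = 83.770667
ŷ(9) = 83.770667 + (-6.882667)·9 = 21.826667
residual = y − ŷ = 35.7 − 21.826667 = 13.873333

13.873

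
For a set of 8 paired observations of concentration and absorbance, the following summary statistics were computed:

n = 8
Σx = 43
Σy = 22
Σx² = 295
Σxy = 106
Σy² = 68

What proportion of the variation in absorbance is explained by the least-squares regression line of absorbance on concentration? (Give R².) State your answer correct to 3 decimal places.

Sxx = Σx² − (Σx)²/n = 295 − 231.125 = 63.875
Sxy = Σxy − (Σx)(Σy)/n = 106 − 118.25 = -12.25
Syy = Σy² − (Σy)²/n = 68 − 60.5 = 7.5
R² = Sxy²/(Sxx·Syy) = (-12.25)²/(63.875·7.5) = 0.313242

0.313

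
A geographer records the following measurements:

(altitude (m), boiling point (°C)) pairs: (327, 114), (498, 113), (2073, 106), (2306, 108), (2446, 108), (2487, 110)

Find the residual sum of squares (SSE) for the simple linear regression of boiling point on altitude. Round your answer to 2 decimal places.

n = 6, Σx = 10137, Σy = 659, Σxy = 1100076, Σx² = 22137983, Σy² = 72429
Sxx = Σx² − (Σx)²/n = 22137983 − 17126461.5 = 5011521.5
Sxy = Σxy − (Σx)(Σy)/n = 1100076 − 1113380.5 = -13304.5
Syy = Σy² − (Σy)²/n = 72429 − 72380.166667 = 48.833333
b = Sxy/Sxx = -13304.5/5011521.5 = -0.002655
SSE = Syy − b·Sxy = 48.833333 − (-0.002655)·(-13304.5) = 13.512778

13.51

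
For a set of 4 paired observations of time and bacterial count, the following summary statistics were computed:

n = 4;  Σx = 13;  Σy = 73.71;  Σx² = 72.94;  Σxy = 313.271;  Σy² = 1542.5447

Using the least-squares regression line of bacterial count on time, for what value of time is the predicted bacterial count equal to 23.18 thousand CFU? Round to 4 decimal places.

Sxx = Σx² − (Σx)²/n = 72.94 − 42.25 = 30.69
Sxy = Σxy − (Σx)(Σy)/n = 313.271 − 239.5575 = 73.7135
b = Sxy/Sxx = 73.7135/30.69 = 2.401874
a = ȳ − b·x̄ = 18.4275 − 2.401874·3.25 = 10.621411
Set a + b·x = 23.18: x = (23.18 − 10.621411) / 2.401874 = 5.228664

5.2287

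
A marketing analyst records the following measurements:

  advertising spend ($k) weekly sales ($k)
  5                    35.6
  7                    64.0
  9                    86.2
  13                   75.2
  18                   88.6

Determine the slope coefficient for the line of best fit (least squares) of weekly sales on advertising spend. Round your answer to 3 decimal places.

n = 5, Σx = 52, Σy = 349.6, Σxy = 3974.2, Σx² = 648
Sxx = Σx² − (Σx)²/n = 648 − 540.8 = 107.2
Sxy = Σxy − (Σx)(Σy)/n = 3974.2 − 3635.84 = 338.36
b = Sxy/Sxx = 338.36/107.2 = 3.156343

3.156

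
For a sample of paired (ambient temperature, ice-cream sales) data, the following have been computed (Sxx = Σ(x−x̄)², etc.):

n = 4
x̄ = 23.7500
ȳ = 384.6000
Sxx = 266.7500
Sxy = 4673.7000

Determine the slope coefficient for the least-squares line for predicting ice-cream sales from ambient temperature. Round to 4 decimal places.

b = Sxy/Sxx = 4673.7/266.75 = 17.520900

17.5209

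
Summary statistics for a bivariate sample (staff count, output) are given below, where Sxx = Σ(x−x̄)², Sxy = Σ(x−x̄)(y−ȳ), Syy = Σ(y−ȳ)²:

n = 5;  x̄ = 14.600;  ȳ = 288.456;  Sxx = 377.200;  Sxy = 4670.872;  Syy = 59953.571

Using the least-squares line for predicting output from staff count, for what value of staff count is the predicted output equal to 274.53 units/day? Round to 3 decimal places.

b = Sxy/Sxx = 4670.872/377.2 = 12.383012
a = ȳ − b·x̄ = 288.456 − 12.383012·14.6 = 107.664030
Set a + b·x = 274.53: x = (274.53 − 107.664030) / 12.383012 = 13.475395

13.475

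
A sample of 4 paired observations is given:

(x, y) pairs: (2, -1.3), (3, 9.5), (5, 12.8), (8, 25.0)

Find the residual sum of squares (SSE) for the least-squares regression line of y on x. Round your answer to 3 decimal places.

n = 4, Σx = 18, Σy = 46, Σxy = 289.9, Σx² = 102, Σy² = 880.78
Sxx = Σx² − (Σx)²/n = 102 − 81 = 21
Sxy = Σxy − (Σx)(Σy)/n = 289.9 − 207 = 82.9
Syy = Σy² − (Σy)²/n = 880.78 − 529 = 351.78
b = Sxy/Sxx = 82.9/21 = 3.947619
SSE = Syy − b·Sxy = 351.78 − 3.947619·82.9 = 24.522381

24.522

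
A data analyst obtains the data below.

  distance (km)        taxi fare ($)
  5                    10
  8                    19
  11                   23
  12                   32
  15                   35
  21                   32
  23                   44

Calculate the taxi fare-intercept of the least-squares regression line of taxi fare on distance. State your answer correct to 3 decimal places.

6.873

n = 7, Σx = 95, Σy = 195, Σxy = 3048, Σx² = 1549
Sxx = Σx² − (Σx)²/n = 1549 − 1289.285714 = 259.714286
Sxy = Σxy − (Σx)(Σy)/n = 3048 − 2646.428571 = 401.571429
b = Sxy/Sxx = 401.571429/259.714286 = 1.546205
a = ȳ − b·x̄ = 27.857143 − 1.546205·13.571429 = 6.872937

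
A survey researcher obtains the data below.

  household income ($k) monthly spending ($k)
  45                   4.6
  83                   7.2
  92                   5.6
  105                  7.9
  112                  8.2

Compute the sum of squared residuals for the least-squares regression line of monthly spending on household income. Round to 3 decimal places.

2.461

n = 5, Σx = 437, Σy = 33.5, Σxy = 3067.7, Σx² = 40947, Σy² = 234.01
Sxx = Σx² − (Σx)²/n = 40947 − 38193.8 = 2753.2
Sxy = Σxy − (Σx)(Σy)/n = 3067.7 − 2927.9 = 139.8
Syy = Σy² − (Σy)²/n = 234.01 − 224.45 = 9.56
b = Sxy/Sxx = 139.8/2753.2 = 0.050777
SSE = Syy − b·Sxy = 9.56 − 0.050777·139.8 = 2.461337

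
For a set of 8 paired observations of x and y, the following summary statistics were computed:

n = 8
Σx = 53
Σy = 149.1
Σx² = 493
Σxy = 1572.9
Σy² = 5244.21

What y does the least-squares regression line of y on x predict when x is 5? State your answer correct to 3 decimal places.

Sxx = Σx² − (Σx)²/n = 493 − 351.125 = 141.875
Sxy = Σxy − (Σx)(Σy)/n = 1572.9 − 987.7875 = 585.1125
b = Sxy/Sxx = 585.1125/141.875 = 4.124141
a = ȳ − b·x̄ = 18.6375 − 4.124141·6.625 = -8.684934
ŷ(5) = a + b·5 = -8.684934 + 4.124141·5 = 11.935771

11.936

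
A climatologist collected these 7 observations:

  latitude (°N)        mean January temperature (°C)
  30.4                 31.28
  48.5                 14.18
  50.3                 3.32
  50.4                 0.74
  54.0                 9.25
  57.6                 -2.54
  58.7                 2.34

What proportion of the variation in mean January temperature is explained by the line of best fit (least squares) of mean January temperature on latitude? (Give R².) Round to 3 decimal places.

n = 7, Σx = 349.9, Σy = 58.57, Σxy = 2333.488, Σx² = 18026.11, Σy² = 1288.5705
Sxx = Σx² − (Σx)²/n = 18026.11 − 17490.001429 = 536.108571
Sxy = Σxy − (Σx)(Σy)/n = 2333.488 − 2927.663286 = -594.175286
Syy = Σy² − (Σy)²/n = 1288.5705 − 490.063557 = 798.506943
R² = Sxy²/(Sxx·Syy) = (-594.175286)²/(536.108571·798.506943) = 0.824703

0.825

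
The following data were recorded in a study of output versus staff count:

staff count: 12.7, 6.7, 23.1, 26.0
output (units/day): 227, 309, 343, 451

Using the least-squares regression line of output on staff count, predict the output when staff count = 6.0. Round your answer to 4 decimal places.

n = 4, Σx = 68.5, Σy = 1330, Σxy = 24602.5, Σx² = 1415.79
Sxx = Σx² − (Σx)²/n = 1415.79 − 1173.0625 = 242.7275
Sxy = Σxy − (Σx)(Σy)/n = 24602.5 − 22776.25 = 1826.25
b = Sxy/Sxx = 1826.25/242.7275 = 7.523869
a = ȳ − b·x̄ = 332.5 − 7.523869·17.125 = 203.653737
ŷ(6.0) = a + b·6.0 = 203.653737 + 7.523869·6 = 248.796953

248.7970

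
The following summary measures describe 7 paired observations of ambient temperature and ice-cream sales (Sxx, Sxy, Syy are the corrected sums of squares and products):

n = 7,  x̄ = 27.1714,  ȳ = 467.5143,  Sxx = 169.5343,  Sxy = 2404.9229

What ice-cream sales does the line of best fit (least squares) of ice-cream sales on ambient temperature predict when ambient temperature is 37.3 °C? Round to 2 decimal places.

b = Sxy/Sxx = 2404.9229/169.5343 = 14.185465
a = ȳ − b·x̄ = 467.5143 − 14.185465·27.1714 = 82.075353
ŷ(37.3) = a + b·37.3 = 82.075353 + 14.185465·37.3 = 611.193202

611.19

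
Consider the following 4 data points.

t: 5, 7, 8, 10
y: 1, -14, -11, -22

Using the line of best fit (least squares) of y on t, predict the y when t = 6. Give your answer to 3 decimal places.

n = 4, Σx = 30, Σy = -46, Σxy = -401, Σx² = 238
Sxx = Σx² − (Σx)²/n = 238 − 225 = 13
Sxy = Σxy − (Σx)(Σy)/n = -401 − (-345) = -56
b = Sxy/Sxx = -56/13 = -4.307692
a = ȳ − b·x̄ = -11.5 − (-4.307692)·7.5 = 20.807692
ŷ(6) = a + b·6 = 20.807692 + (-4.307692)·6 = -5.038462

-5.038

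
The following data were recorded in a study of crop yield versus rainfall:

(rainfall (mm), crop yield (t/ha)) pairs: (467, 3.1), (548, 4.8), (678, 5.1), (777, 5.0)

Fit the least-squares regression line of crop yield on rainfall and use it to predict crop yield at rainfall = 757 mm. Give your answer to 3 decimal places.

5.254

n = 4, Σx = 2470, Σy = 18, Σxy = 11420.9, Σx² = 1581806
Sxx = Σx² − (Σx)²/n = 1581806 − 1525225 = 56581
Sxy = Σxy − (Σx)(Σy)/n = 11420.9 − 11115 = 305.9
b = Sxy/Sxx = 305.9/56581 = 0.005406
a = ȳ − b·x̄ = 4.5 − 0.005406·617.5 = 1.161543
ŷ(757) = a + b·757 = 1.161543 + 0.005406·757 = 5.254194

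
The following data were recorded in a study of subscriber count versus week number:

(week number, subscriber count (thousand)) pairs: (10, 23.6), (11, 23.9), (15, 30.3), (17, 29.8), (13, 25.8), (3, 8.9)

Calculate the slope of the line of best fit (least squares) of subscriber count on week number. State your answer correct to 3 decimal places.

1.554

n = 6, Σx = 69, Σy = 142.3, Σxy = 1822.1, Σx² = 913
Sxx = Σx² − (Σx)²/n = 913 − 793.5 = 119.5
Sxy = Σxy − (Σx)(Σy)/n = 1822.1 − 1636.45 = 185.65
b = Sxy/Sxx = 185.65/119.5 = 1.553556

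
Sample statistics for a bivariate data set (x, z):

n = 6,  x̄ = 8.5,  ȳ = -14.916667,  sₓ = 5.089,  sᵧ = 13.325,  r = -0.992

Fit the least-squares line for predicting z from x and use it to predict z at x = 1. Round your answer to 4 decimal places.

4.5642

b = r · sᵧ/sₓ = -0.992 · 13.325/5.089 = -2.597445
a = ȳ − b·x̄ = -14.916667 − (-2.597445)·8.5 = 7.161620
ŷ(1) = a + b·1 = 7.161620 + (-2.597445)·1 = 4.564174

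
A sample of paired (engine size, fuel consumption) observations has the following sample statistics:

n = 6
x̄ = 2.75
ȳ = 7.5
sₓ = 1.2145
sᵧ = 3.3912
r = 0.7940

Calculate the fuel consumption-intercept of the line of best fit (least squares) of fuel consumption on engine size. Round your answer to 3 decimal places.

b = r · sᵧ/sₓ = 0.794 · 3.3912/1.2145 = 2.217055
a = ȳ − b·x̄ = 7.5 − 2.217055·2.75 = 1.403100

1.403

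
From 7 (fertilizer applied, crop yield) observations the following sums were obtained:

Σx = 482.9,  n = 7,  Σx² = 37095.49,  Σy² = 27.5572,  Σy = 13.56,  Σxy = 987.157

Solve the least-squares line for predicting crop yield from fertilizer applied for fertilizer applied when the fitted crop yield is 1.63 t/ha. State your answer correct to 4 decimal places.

46.5203

Sxx = Σx² − (Σx)²/n = 37095.49 − 33313.201429 = 3782.288571
Sxy = Σxy − (Σx)(Σy)/n = 987.157 − 935.446286 = 51.710714
b = Sxy/Sxx = 51.710714/3782.288571 = 0.013672
a = ȳ − b·x̄ = 1.937143 − 0.013672·68.985714 = 0.993984
Set a + b·x = 1.63: x = (1.63 − 0.993984) / 0.013672 = 46.520294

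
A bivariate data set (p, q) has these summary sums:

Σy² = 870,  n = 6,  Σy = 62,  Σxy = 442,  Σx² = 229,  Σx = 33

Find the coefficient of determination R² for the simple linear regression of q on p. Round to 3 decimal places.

0.936

Sxx = Σx² − (Σx)²/n = 229 − 181.5 = 47.5
Sxy = Σxy − (Σx)(Σy)/n = 442 − 341 = 101
Syy = Σy² − (Σy)²/n = 870 − 640.666667 = 229.333333
R² = Sxy²/(Sxx·Syy) = (101)²/(47.5·229.333333) = 0.936444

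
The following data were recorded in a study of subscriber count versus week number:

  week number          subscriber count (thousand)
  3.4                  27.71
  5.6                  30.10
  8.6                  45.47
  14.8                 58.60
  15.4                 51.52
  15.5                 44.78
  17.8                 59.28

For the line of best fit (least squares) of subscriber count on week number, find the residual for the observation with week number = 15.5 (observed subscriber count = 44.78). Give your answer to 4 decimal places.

n = 7, Σx = 81.1, Σy = 317.46, Σxy = 4063.778, Σx² = 1130.17
Sxx = Σx² − (Σx)²/n = 1130.17 − 939.601429 = 190.568571
Sxy = Σxy − (Σx)(Σy)/n = 4063.778 − 3678.000857 = 385.777143
b = Sxy/Sxx = 385.777143/190.568571 = 2.024348
a = ȳ − b·x̄ = 45.351429 − 2.024348·11.585714 = 21.897909
ŷ(15.5) = 21.897909 + 2.024348·15.5 = 53.275306
residual = y − ŷ = 44.78 − 53.275306 = -8.495306

-8.4953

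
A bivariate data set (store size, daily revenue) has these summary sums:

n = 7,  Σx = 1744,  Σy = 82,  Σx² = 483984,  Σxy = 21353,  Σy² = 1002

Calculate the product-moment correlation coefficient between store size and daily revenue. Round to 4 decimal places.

0.6449

Sxx = Σx² − (Σx)²/n = 483984 − 434505.142857 = 49478.857143
Sxy = Σxy − (Σx)(Σy)/n = 21353 − 20429.714286 = 923.285714
Syy = Σy² − (Σy)²/n = 1002 − 960.571429 = 41.428571
r = Sxy/√(Sxx·Syy) = 923.285714/√(2049838.367347) = 923.285714/1431.725661 = 0.644876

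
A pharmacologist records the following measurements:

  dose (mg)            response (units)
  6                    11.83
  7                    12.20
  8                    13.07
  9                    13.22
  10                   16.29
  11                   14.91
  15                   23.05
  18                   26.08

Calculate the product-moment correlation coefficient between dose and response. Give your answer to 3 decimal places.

0.978

n = 8, Σx = 84, Σy = 130.65, Σxy = 1522.02, Σx² = 1000, Σy² = 2333.5233
Sxx = Σx² − (Σx)²/n = 1000 − 882 = 118
Sxy = Σxy − (Σx)(Σy)/n = 1522.02 − 1371.825 = 150.195
Syy = Σy² − (Σy)²/n = 2333.5233 − 2133.677813 = 199.845487
r = Sxy/√(Sxx·Syy) = 150.195/√(23581.767525) = 150.195/153.563562 = 0.978064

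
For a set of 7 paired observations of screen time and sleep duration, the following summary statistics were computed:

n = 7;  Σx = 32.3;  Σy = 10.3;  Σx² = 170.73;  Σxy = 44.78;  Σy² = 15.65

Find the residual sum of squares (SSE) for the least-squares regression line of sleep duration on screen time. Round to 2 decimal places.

0.15

Sxx = Σx² − (Σx)²/n = 170.73 − 149.041429 = 21.688571
Sxy = Σxy − (Σx)(Σy)/n = 44.78 − 47.527143 = -2.747143
Syy = Σy² − (Σy)²/n = 15.65 − 15.155714 = 0.494286
b = Sxy/Sxx = -2.747143/21.688571 = -0.126663
SSE = Syy − b·Sxy = 0.494286 − (-0.126663)·(-2.747143) = 0.146324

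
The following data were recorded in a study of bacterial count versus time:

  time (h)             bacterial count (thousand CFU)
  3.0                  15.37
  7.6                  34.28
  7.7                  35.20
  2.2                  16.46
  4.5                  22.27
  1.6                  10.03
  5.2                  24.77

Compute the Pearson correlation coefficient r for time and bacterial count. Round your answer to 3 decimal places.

n = 7, Σx = 31.8, Σy = 158.38, Σxy = 858.957, Σx² = 180.74, Σy² = 4131.4336
Sxx = Σx² − (Σx)²/n = 180.74 − 144.462857 = 36.277143
Sxy = Σxy − (Σx)(Σy)/n = 858.957 − 719.497714 = 139.459286
Syy = Σy² − (Σy)²/n = 4131.4336 − 3583.460629 = 547.972971
r = Sxy/√(Sxx·Syy) = 139.459286/√(19878.893766) = 139.459286/140.992531 = 0.989125

0.989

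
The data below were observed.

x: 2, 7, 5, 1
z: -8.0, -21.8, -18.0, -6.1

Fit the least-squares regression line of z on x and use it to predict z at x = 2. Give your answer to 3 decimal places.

n = 4, Σx = 15, Σy = -53.9, Σxy = -264.7, Σx² = 79
Sxx = Σx² − (Σx)²/n = 79 − 56.25 = 22.75
Sxy = Σxy − (Σx)(Σy)/n = -264.7 − (-202.125) = -62.575
b = Sxy/Sxx = -62.575/22.75 = -2.750549
a = ȳ − b·x̄ = -13.475 − (-2.750549)·3.75 = -3.160440
ŷ(2) = a + b·2 = -3.160440 + (-2.750549)·2 = -8.661538

-8.662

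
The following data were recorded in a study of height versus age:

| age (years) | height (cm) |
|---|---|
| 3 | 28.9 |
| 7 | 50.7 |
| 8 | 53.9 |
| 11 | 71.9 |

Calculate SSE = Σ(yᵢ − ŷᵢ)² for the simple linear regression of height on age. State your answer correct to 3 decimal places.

2.918

n = 4, Σx = 29, Σy = 205.4, Σxy = 1663.7, Σx² = 243, Σy² = 11480.52
Sxx = Σx² − (Σx)²/n = 243 − 210.25 = 32.75
Sxy = Σxy − (Σx)(Σy)/n = 1663.7 − 1489.15 = 174.55
Syy = Σy² − (Σy)²/n = 11480.52 − 10547.29 = 933.23
b = Sxy/Sxx = 174.55/32.75 = 5.329771
SSE = Syy − b·Sxy = 933.23 − 5.329771·174.55 = 2.918473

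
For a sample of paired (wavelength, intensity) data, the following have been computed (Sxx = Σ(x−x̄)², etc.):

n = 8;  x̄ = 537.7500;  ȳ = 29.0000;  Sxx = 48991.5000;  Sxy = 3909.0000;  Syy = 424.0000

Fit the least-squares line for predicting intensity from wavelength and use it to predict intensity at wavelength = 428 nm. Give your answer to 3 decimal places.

b = Sxy/Sxx = 3909/48991.5 = 0.079789
a = ȳ − b·x̄ = 29 − 0.079789·537.75 = -13.906724
ŷ(428) = a + b·428 = -13.906724 + 0.079789·428 = 20.243119

20.243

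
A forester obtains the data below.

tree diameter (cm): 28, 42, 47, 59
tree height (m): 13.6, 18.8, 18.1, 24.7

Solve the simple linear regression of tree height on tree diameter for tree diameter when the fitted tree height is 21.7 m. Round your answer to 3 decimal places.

n = 4, Σx = 176, Σy = 75.2, Σxy = 3478.4, Σx² = 8238
Sxx = Σx² − (Σx)²/n = 8238 − 7744 = 494
Sxy = Σxy − (Σx)(Σy)/n = 3478.4 − 3308.8 = 169.6
b = Sxy/Sxx = 169.6/494 = 0.343320
a = ȳ − b·x̄ = 18.8 − 0.343320·44 = 3.693927
Set a + b·x = 21.7: x = (21.7 − 3.693927) / 0.343320 = 52.446934

52.447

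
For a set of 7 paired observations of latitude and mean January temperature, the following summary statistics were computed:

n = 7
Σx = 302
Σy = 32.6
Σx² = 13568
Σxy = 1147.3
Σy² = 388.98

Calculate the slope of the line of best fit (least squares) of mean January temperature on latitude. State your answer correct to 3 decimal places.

Sxx = Σx² − (Σx)²/n = 13568 − 13029.142857 = 538.857143
Sxy = Σxy − (Σx)(Σy)/n = 1147.3 − 1406.457143 = -259.157143
b = Sxy/Sxx = -259.157143/538.857143 = -0.480938

-0.481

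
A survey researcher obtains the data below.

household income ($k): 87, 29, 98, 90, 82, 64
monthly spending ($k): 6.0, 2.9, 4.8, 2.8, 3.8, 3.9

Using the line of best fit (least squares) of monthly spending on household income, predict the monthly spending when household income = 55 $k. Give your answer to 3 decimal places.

n = 6, Σx = 450, Σy = 24.2, Σxy = 1889.7, Σx² = 36934
Sxx = Σx² − (Σx)²/n = 36934 − 33750 = 3184
Sxy = Σxy − (Σx)(Σy)/n = 1889.7 − 1815 = 74.7
b = Sxy/Sxx = 74.7/3184 = 0.023461
a = ȳ − b·x̄ = 4.033333 − 0.023461·75 = 2.273754
ŷ(55) = a + b·55 = 2.273754 + 0.023461·55 = 3.564112

3.564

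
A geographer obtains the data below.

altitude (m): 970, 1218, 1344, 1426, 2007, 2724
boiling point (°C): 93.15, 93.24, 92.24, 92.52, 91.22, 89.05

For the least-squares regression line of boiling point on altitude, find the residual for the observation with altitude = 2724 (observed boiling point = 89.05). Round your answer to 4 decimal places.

-0.1830

n = 6, Σx = 9689, Σy = 551.42, Σxy = 885476.64, Σx² = 17712461
Sxx = Σx² − (Σx)²/n = 17712461 − 15646120.166667 = 2066340.833333
Sxy = Σxy − (Σx)(Σy)/n = 885476.64 − 890451.396667 = -4974.756667
b = Sxy/Sxx = -4974.756667/2066340.833333 = -0.002408
a = ȳ − b·x̄ = 91.903333 − (-0.002408)·1614.833333 = 95.791077
ŷ(2724) = 95.791077 + (-0.002408)·2724 = 89.232993
residual = y − ŷ = 89.05 − 89.232993 = -0.182993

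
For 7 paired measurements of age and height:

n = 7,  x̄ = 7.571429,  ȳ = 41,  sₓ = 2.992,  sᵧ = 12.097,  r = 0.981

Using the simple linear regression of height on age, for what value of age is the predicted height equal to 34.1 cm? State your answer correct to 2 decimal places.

5.83

b = r · sᵧ/sₓ = 0.981 · 12.097/2.992 = 3.966296
a = ȳ − b·x̄ = 41 − 3.966296·7.571429 = 10.969473
Set a + b·x = 34.1: x = (34.1 − 10.969473) / 3.966296 = 5.831771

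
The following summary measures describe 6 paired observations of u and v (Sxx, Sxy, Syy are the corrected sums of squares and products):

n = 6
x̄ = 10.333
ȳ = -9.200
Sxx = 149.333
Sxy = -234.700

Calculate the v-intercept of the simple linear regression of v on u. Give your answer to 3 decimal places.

7.040

b = Sxy/Sxx = -234.7/149.333 = -1.571655
a = ȳ − b·x̄ = -9.2 − (-1.571655)·10.333 = 7.039914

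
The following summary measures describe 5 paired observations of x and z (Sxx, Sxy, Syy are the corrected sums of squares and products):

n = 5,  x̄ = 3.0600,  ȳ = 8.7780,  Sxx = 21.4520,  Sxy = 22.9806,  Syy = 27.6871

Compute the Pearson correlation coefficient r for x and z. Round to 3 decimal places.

0.943

r = Sxy/√(Sxx·Syy) = 22.9806/√(593.943669) = 22.9806/24.370960 = 0.942950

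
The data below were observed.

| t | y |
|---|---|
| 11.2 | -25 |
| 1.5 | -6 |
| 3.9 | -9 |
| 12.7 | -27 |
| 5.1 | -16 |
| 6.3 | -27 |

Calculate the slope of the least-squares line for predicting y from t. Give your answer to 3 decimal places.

n = 6, Σx = 40.7, Σy = -110, Σxy = -918.7, Σx² = 369.89
Sxx = Σx² − (Σx)²/n = 369.89 − 276.081667 = 93.808333
Sxy = Σxy − (Σx)(Σy)/n = -918.7 − (-746.166667) = -172.533333
b = Sxy/Sxx = -172.533333/93.808333 = -1.839211

-1.839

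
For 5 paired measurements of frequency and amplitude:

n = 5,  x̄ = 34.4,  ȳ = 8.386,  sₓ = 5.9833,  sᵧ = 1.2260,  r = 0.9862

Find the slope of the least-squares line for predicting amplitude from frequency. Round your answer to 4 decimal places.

b = r · sᵧ/sₓ = 0.9862 · 1.226/5.9833 = 0.202076

0.2021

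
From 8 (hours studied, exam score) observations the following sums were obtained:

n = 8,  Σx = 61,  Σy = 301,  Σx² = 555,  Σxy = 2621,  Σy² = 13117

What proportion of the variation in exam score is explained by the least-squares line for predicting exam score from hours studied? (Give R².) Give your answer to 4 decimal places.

0.6594

Sxx = Σx² − (Σx)²/n = 555 − 465.125 = 89.875
Sxy = Σxy − (Σx)(Σy)/n = 2621 − 2295.125 = 325.875
Syy = Σy² − (Σy)²/n = 13117 − 11325.125 = 1791.875
R² = Sxy²/(Sxx·Syy) = (325.875)²/(89.875·1791.875) = 0.659410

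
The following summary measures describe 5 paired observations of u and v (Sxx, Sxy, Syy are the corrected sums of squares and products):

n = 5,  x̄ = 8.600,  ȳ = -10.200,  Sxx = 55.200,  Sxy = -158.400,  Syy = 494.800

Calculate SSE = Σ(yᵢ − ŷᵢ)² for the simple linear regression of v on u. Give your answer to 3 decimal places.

b = Sxy/Sxx = -158.4/55.2 = -2.869565
SSE = Syy − b·Sxy = 494.8 − (-2.869565)·(-158.4) = 40.260870

40.261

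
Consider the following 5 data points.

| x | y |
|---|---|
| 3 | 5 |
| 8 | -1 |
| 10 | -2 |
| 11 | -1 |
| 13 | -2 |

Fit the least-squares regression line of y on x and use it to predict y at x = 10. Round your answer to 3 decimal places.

-0.907

n = 5, Σx = 45, Σy = -1, Σxy = -50, Σx² = 463
Sxx = Σx² − (Σx)²/n = 463 − 405 = 58
Sxy = Σxy − (Σx)(Σy)/n = -50 − (-9) = -41
b = Sxy/Sxx = -41/58 = -0.706897
a = ȳ − b·x̄ = -0.2 − (-0.706897)·9 = 6.162069
ŷ(10) = a + b·10 = 6.162069 + (-0.706897)·10 = -0.906897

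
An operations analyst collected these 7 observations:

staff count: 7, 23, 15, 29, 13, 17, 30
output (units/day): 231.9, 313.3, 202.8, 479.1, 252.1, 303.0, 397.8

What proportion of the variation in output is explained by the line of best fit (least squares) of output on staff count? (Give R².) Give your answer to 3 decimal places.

n = 7, Σx = 134, Σy = 2180, Σxy = 46127.4, Σx² = 3002, Σy² = 736207.4
Sxx = Σx² − (Σx)²/n = 3002 − 2565.142857 = 436.857143
Sxy = Σxy − (Σx)(Σy)/n = 46127.4 − 41731.428571 = 4395.971429
Syy = Σy² − (Σy)²/n = 736207.4 − 678914.285714 = 57293.114286
R² = Sxy²/(Sxx·Syy) = (4395.971429)²/(436.857143·57293.114286) = 0.772090

0.772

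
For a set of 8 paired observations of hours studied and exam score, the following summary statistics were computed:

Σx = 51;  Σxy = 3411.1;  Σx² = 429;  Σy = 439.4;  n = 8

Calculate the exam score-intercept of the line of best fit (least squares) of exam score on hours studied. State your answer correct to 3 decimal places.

Sxx = Σx² − (Σx)²/n = 429 − 325.125 = 103.875
Sxy = Σxy − (Σx)(Σy)/n = 3411.1 − 2801.175 = 609.925
b = Sxy/Sxx = 609.925/103.875 = 5.871721
a = ȳ − b·x̄ = 54.925 − 5.871721·6.375 = 17.492780

17.493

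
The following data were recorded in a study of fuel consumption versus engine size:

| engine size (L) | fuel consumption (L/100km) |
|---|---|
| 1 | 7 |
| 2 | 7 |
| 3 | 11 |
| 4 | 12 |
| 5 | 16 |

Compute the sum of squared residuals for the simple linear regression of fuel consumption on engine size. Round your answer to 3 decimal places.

4.300

n = 5, Σx = 15, Σy = 53, Σxy = 182, Σx² = 55, Σy² = 619
Sxx = Σx² − (Σx)²/n = 55 − 45 = 10
Sxy = Σxy − (Σx)(Σy)/n = 182 − 159 = 23
Syy = Σy² − (Σy)²/n = 619 − 561.8 = 57.2
b = Sxy/Sxx = 23/10 = 2.3
SSE = Syy − b·Sxy = 57.2 − 2.3·23 = 4.3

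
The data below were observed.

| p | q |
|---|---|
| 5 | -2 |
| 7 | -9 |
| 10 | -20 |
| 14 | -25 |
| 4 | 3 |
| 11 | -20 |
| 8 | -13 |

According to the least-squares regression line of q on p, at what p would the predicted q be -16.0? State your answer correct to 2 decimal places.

9.73

n = 7, Σx = 59, Σy = -86, Σxy = -935, Σx² = 571
Sxx = Σx² − (Σx)²/n = 571 − 497.285714 = 73.714286
Sxy = Σxy − (Σx)(Σy)/n = -935 − (-724.857143) = -210.142857
b = Sxy/Sxx = -210.142857/73.714286 = -2.850775
a = ȳ − b·x̄ = -12.285714 − (-2.850775)·8.428571 = 11.742248
Set a + b·x = -16.0: x = (-16.0 − 11.742248) / (-2.850775) = 9.731475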